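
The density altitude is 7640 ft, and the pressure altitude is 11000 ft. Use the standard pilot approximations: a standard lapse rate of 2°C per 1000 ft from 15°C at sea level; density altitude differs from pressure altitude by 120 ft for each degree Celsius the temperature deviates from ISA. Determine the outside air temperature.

-35°C

Density altitude − pressure altitude = 7640 − 11000 = -3360 ft.
At 120 ft/°C that is an ISA deviation of -3360/120 = -28°C.
ISA temperature at 11000 ft = 15 − 2 × (11000/1000) = -7°C.
OAT = ISA + deviation = -7 + (-28) = -35°C.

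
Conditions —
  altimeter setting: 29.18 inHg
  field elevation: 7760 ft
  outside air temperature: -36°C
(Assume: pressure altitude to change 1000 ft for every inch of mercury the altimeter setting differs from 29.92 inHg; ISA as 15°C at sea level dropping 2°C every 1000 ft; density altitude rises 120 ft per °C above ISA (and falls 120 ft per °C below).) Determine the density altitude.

4420 ft

Pressure altitude = 7760 + (29.92 − 29.18) × 1000 = 7760 + (+740) = 8500 ft.
ISA temperature at 8500 ft = 15 − 2 × (8500/1000) = -2°C.
ISA deviation = -36 − (-2) = -34°C.
Density altitude = 8500 + 120 × (-34) = 4420 ft.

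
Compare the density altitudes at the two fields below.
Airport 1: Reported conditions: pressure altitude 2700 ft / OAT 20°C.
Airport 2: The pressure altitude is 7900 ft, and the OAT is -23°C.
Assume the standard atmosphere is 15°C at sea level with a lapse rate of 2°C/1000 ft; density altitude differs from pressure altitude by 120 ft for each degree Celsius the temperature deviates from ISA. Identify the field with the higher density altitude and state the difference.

Airport 2 by 1288 ft

Airport 1: ISA temp = 9.6°C, deviation +10.4°C, DA = 2700 + 120 × 10.4 = 3948 ft.
Airport 2: ISA temp = -0.8°C, deviation -22.2°C, DA = 7900 + 120 × (-22.2) = 5236 ft.
Airport 2 is higher by 5236 − 3948 = 1288 ft.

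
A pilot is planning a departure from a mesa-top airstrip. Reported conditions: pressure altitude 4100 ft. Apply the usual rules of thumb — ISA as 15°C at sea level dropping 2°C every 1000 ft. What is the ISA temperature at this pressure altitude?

6.8°C

ISA temperature = 15 − 2 × (4100/1000) = 15 − 8.2 = 6.8°C.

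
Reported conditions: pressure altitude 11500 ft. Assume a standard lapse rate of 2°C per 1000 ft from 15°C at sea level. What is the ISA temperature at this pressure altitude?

-8°C

ISA temperature = 15 − 2 × (11500/1000) = 15 − 23 = -8°C.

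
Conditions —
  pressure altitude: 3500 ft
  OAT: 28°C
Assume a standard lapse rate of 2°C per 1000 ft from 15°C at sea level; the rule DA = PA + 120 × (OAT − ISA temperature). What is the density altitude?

ISA temperature at 3500 ft = 15 − 2 × (3500/1000) = 8°C.
ISA deviation = 28 − 8 = +20°C.
Density altitude = 3500 + 120 × (20) = 3500 + (+2400) = 5900 ft.

5900 ft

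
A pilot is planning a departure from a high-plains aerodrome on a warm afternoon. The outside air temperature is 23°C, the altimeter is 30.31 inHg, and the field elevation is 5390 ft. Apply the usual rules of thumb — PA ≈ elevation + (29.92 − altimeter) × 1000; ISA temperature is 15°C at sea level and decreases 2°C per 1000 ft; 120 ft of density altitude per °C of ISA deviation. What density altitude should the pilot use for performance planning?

Pressure altitude = 5390 + (29.92 − 30.31) × 1000 = 5390 + (-390) = 5000 ft.
ISA temperature at 5000 ft = 15 − 2 × (5000/1000) = 5°C.
ISA deviation = 23 − 5 = +18°C.
Density altitude = 5000 + 120 × (18) = 7160 ft.

7160 ft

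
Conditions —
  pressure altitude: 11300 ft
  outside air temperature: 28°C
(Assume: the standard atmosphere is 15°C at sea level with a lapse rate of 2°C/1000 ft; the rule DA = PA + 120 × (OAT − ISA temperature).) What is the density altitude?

ISA temperature at 11300 ft = 15 − 2 × (11300/1000) = -7.6°C.
ISA deviation = 28 − (-7.6) = +35.6°C.
Density altitude = 11300 + 120 × (35.6) = 11300 + (+4272) = 15572 ft.

15572 ft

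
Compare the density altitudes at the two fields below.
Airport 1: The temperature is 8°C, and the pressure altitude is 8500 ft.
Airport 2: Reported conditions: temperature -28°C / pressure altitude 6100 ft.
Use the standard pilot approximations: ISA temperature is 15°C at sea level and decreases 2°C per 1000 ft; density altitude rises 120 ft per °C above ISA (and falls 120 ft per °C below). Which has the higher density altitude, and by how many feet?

Airport 1: ISA temp = -2°C, deviation +10°C, DA = 8500 + 120 × 10 = 9700 ft.
Airport 2: ISA temp = 2.8°C, deviation -30.8°C, DA = 6100 + 120 × (-30.8) = 2404 ft.
Airport 1 is higher by 9700 − 2404 = 7296 ft.

Airport 1 by 7296 ft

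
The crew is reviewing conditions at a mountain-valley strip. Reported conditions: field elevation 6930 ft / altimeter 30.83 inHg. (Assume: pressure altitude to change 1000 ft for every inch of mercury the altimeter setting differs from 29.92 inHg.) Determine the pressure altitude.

6020 ft

Pressure correction = (29.92 − 30.83) × 1000 = -910 ft.
Pressure altitude = 6930 + (-910) = 6020 ft.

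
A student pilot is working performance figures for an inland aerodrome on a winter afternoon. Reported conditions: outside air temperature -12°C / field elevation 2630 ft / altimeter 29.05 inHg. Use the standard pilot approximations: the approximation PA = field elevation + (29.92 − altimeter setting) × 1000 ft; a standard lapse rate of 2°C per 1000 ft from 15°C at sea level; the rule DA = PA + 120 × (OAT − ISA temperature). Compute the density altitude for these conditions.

Pressure altitude = 2630 + (29.92 − 29.05) × 1000 = 2630 + (+870) = 3500 ft.
ISA temperature at 3500 ft = 15 − 2 × (3500/1000) = 8°C.
ISA deviation = -12 − 8 = -20°C.
Density altitude = 3500 + 120 × (-20) = 1100 ft.

1100 ft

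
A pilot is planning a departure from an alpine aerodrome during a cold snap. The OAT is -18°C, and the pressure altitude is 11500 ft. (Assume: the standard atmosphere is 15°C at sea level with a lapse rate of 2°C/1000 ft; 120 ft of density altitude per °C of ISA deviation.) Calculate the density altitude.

ISA temperature at 11500 ft = 15 − 2 × (11500/1000) = -8°C.
ISA deviation = -18 − (-8) = -10°C.
Density altitude = 11500 + 120 × (-10) = 11500 + (-1200) = 10300 ft.

10300 ft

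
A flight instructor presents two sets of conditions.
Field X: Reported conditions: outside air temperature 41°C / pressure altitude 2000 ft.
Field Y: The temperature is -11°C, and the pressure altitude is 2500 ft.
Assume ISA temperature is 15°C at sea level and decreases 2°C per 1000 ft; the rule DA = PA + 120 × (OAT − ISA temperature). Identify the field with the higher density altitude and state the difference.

Field X: ISA temp = 11°C, deviation +30°C, DA = 2000 + 120 × 30 = 5600 ft.
Field Y: ISA temp = 10°C, deviation -21°C, DA = 2500 + 120 × (-21) = -20 ft.
Field X is higher by 5600 − (-20) = 5620 ft.

Field X by 5620 ft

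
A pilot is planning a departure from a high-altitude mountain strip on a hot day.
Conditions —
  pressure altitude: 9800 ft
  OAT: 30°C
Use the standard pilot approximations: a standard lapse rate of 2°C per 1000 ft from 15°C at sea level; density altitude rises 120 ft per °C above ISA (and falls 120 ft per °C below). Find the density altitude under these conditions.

ISA temperature at 9800 ft = 15 − 2 × (9800/1000) = -4.6°C.
ISA deviation = 30 − (-4.6) = +34.6°C.
Density altitude = 9800 + 120 × (34.6) = 9800 + (+4152) = 13952 ft.

13952 ft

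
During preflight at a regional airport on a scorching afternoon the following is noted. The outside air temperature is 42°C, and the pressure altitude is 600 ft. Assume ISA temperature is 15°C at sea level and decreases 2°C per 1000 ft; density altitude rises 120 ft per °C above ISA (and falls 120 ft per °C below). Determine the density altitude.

3984 ft

ISA temperature at 600 ft = 15 − 2 × (600/1000) = 13.8°C.
ISA deviation = 42 − 13.8 = +28.2°C.
Density altitude = 600 + 120 × (28.2) = 600 + (+3384) = 3984 ft.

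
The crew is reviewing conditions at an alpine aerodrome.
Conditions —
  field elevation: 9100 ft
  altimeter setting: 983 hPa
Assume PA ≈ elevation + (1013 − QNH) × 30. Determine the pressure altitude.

Pressure correction = (1013 − 983) × 30 = +900 ft.
Pressure altitude = 9100 + (+900) = 10000 ft.

10000 ft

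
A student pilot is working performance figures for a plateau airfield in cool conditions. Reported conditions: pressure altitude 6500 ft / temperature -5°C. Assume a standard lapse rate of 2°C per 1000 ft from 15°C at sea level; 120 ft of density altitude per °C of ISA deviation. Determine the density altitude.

ISA temperature at 6500 ft = 15 − 2 × (6500/1000) = 2°C.
ISA deviation = -5 − 2 = -7°C.
Density altitude = 6500 + 120 × (-7) = 6500 + (-840) = 5660 ft.

5660 ft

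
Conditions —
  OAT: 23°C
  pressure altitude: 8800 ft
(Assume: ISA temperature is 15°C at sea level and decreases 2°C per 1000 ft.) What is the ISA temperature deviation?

ISA temperature at 8800 ft = 15 − 2 × (8800/1000) = -2.6°C.
Deviation = OAT − ISA = 23 − (-2.6) = +25.6°C.

ISA+25.6°C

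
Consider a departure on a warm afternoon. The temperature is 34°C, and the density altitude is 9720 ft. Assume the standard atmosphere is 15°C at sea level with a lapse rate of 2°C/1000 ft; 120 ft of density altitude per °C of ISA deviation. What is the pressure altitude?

6000 ft

DA = PA + 120 × (OAT − (15 − 2·PA/1000)) = PA + 120·OAT − 1800 + 0.24·PA = 1.24·PA + 120·OAT − 1800.
So 1.24·PA = 9720 − 120 × 34 + 1800 = 7440.
PA = 7440 / 1.24 = 6000 ft.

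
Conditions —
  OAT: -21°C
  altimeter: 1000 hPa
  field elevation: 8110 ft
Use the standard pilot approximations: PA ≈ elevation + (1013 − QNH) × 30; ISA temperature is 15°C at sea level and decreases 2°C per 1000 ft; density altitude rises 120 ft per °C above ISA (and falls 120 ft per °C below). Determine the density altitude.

Pressure altitude = 8110 + (1013 − 1000) × 30 = 8110 + (+390) = 8500 ft.
ISA temperature at 8500 ft = 15 − 2 × (8500/1000) = -2°C.
ISA deviation = -21 − (-2) = -19°C.
Density altitude = 8500 + 120 × (-19) = 6220 ft.

6220 ft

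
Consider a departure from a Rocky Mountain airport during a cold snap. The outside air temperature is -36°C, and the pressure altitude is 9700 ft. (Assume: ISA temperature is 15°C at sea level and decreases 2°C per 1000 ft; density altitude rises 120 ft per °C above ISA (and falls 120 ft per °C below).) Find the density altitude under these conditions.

ISA temperature at 9700 ft = 15 − 2 × (9700/1000) = -4.4°C.
ISA deviation = -36 − (-4.4) = -31.6°C.
Density altitude = 9700 + 120 × (-31.6) = 9700 + (-3792) = 5908 ft.

5908 ft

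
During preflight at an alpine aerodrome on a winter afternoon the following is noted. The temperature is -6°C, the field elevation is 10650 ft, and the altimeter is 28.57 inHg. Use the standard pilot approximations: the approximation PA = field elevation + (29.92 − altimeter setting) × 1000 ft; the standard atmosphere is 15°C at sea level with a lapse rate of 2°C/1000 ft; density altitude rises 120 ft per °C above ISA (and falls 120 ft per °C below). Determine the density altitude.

Pressure altitude = 10650 + (29.92 − 28.57) × 1000 = 10650 + (+1350) = 12000 ft.
ISA temperature at 12000 ft = 15 − 2 × (12000/1000) = -9°C.
ISA deviation = -6 − (-9) = +3°C.
Density altitude = 12000 + 120 × (3) = 12360 ft.

12360 ft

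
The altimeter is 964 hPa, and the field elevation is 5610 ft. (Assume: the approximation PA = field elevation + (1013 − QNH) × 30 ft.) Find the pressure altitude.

Pressure correction = (1013 − 964) × 30 = +1470 ft.
Pressure altitude = 5610 + (+1470) = 7080 ft.

7080 ft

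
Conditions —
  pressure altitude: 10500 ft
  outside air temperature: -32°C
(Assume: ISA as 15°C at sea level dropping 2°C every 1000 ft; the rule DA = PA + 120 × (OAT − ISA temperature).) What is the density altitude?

7380 ft

ISA temperature at 10500 ft = 15 − 2 × (10500/1000) = -6°C.
ISA deviation = -32 − (-6) = -26°C.
Density altitude = 10500 + 120 × (-26) = 10500 + (-3120) = 7380 ft.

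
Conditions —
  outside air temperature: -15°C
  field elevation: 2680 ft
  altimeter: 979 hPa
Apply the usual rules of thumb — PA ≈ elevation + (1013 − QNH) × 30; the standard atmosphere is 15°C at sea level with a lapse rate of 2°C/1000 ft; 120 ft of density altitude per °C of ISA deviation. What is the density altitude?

Pressure altitude = 2680 + (1013 − 979) × 30 = 2680 + (+1020) = 3700 ft.
ISA temperature at 3700 ft = 15 − 2 × (3700/1000) = 7.6°C.
ISA deviation = -15 − 7.6 = -22.6°C.
Density altitude = 3700 + 120 × (-22.6) = 988 ft.

988 ft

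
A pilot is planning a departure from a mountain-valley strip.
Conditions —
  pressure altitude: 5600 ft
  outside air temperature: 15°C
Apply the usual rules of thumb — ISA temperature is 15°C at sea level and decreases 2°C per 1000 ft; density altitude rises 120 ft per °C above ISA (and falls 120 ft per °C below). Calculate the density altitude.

6944 ft

ISA temperature at 5600 ft = 15 − 2 × (5600/1000) = 3.8°C.
ISA deviation = 15 − 3.8 = +11.2°C.
Density altitude = 5600 + 120 × (11.2) = 5600 + (+1344) = 6944 ft.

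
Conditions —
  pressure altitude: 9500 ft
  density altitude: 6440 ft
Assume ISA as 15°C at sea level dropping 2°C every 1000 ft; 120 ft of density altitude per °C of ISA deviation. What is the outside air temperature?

-29.5°C

Density altitude − pressure altitude = 6440 − 9500 = -3060 ft.
At 120 ft/°C that is an ISA deviation of -3060/120 = -25.5°C.
ISA temperature at 9500 ft = 15 − 2 × (9500/1000) = -4°C.
OAT = ISA + deviation = -4 + (-25.5) = -29.5°C.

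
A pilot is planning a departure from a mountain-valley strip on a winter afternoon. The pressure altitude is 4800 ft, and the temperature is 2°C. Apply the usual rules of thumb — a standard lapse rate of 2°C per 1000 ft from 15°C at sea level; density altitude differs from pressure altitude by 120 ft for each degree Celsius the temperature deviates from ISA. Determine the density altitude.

ISA temperature at 4800 ft = 15 − 2 × (4800/1000) = 5.4°C.
ISA deviation = 2 − 5.4 = -3.4°C.
Density altitude = 4800 + 120 × (-3.4) = 4800 + (-408) = 4392 ft.

4392 ft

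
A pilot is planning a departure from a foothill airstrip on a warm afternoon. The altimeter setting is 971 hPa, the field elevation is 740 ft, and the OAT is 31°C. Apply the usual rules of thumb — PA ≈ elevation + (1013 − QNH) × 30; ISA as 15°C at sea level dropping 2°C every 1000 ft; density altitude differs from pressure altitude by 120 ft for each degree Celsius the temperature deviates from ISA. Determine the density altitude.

4400 ft

Pressure altitude = 740 + (1013 − 971) × 30 = 740 + (+1260) = 2000 ft.
ISA temperature at 2000 ft = 15 − 2 × (2000/1000) = 11°C.
ISA deviation = 31 − 11 = +20°C.
Density altitude = 2000 + 120 × (20) = 4400 ft.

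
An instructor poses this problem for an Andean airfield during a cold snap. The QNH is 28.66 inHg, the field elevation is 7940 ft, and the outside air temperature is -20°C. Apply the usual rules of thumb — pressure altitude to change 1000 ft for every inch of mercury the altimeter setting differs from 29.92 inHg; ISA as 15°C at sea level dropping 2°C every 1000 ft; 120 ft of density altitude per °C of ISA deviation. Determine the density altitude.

7208 ft

Pressure altitude = 7940 + (29.92 − 28.66) × 1000 = 7940 + (+1260) = 9200 ft.
ISA temperature at 9200 ft = 15 − 2 × (9200/1000) = -3.4°C.
ISA deviation = -20 − (-3.4) = -16.6°C.
Density altitude = 9200 + 120 × (-16.6) = 7208 ft.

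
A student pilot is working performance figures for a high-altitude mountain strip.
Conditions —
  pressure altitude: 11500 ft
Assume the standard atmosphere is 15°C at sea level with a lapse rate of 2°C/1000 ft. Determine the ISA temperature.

-8°C

ISA temperature = 15 − 2 × (11500/1000) = 15 − 23 = -8°C.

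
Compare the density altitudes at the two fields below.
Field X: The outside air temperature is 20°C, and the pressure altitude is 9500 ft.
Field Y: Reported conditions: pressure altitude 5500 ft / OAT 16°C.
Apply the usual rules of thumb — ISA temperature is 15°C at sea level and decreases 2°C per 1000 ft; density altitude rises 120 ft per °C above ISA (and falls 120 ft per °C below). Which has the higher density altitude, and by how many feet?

Field X by 5440 ft

Field X: ISA temp = -4°C, deviation +24°C, DA = 9500 + 120 × 24 = 12380 ft.
Field Y: ISA temp = 4°C, deviation +12°C, DA = 5500 + 120 × 12 = 6940 ft.
Field X is higher by 12380 − 6940 = 5440 ft.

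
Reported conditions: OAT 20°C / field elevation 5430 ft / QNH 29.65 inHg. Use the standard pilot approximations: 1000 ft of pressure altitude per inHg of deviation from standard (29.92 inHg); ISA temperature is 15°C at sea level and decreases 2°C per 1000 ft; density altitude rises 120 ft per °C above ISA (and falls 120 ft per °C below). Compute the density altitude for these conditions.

7668 ft

Pressure altitude = 5430 + (29.92 − 29.65) × 1000 = 5430 + (+270) = 5700 ft.
ISA temperature at 5700 ft = 15 − 2 × (5700/1000) = 3.6°C.
ISA deviation = 20 − 3.6 = +16.4°C.
Density altitude = 5700 + 120 × (16.4) = 7668 ft.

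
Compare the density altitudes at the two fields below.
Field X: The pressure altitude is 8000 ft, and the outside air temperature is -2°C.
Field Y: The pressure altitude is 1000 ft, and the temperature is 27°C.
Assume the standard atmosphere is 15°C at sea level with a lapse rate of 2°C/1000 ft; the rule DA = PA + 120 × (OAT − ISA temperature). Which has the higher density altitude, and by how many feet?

Field X by 5200 ft

Field X: ISA temp = -1°C, deviation -1°C, DA = 8000 + 120 × (-1) = 7880 ft.
Field Y: ISA temp = 13°C, deviation +14°C, DA = 1000 + 120 × 14 = 2680 ft.
Field X is higher by 7880 − 2680 = 5200 ft.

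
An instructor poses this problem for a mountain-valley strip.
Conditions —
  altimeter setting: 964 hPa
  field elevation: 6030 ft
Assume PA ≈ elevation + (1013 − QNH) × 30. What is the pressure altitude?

7500 ft

Pressure correction = (1013 − 964) × 30 = +1470 ft.
Pressure altitude = 6030 + (+1470) = 7500 ft.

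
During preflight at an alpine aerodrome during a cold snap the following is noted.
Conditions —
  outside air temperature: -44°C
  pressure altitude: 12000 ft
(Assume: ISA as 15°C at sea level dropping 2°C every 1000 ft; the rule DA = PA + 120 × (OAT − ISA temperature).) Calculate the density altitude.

7800 ft

ISA temperature at 12000 ft = 15 − 2 × (12000/1000) = -9°C.
ISA deviation = -44 − (-9) = -35°C.
Density altitude = 12000 + 120 × (-35) = 12000 + (-4200) = 7800 ft.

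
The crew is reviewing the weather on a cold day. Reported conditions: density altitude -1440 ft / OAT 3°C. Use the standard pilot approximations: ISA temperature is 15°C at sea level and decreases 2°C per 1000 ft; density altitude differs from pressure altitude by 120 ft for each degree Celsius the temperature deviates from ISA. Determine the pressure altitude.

0 ft

DA = PA + 120 × (OAT − (15 − 2·PA/1000)) = PA + 120·OAT − 1800 + 0.24·PA = 1.24·PA + 120·OAT − 1800.
So 1.24·PA = -1440 − 120 × 3 + 1800 = 0.
PA = 0 / 1.24 = 0 ft.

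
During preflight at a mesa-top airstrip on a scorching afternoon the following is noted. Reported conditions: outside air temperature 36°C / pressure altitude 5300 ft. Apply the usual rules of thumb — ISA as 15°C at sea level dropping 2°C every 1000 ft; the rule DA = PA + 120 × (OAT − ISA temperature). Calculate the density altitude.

ISA temperature at 5300 ft = 15 − 2 × (5300/1000) = 4.4°C.
ISA deviation = 36 − 4.4 = +31.6°C.
Density altitude = 5300 + 120 × (31.6) = 5300 + (+3792) = 9092 ft.

9092 ft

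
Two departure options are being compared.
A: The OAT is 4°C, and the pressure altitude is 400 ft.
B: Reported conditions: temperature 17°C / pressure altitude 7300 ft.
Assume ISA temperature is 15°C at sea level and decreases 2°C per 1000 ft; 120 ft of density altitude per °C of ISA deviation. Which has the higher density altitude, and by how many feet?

A: ISA temp = 14.2°C, deviation -10.2°C, DA = 400 + 120 × (-10.2) = -824 ft.
B: ISA temp = 0.4°C, deviation +16.6°C, DA = 7300 + 120 × 16.6 = 9292 ft.
B is higher by 9292 − (-824) = 10116 ft.

B by 10116 ft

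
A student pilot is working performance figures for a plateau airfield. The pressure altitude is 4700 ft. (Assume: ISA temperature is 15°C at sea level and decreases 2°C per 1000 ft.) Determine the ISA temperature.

5.6°C

ISA temperature = 15 − 2 × (4700/1000) = 15 − 9.4 = 5.6°C.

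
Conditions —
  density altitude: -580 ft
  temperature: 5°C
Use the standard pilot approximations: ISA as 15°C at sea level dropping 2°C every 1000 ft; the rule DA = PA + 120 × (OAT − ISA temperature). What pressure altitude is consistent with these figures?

DA = PA + 120 × (OAT − (15 − 2·PA/1000)) = PA + 120·OAT − 1800 + 0.24·PA = 1.24·PA + 120·OAT − 1800.
So 1.24·PA = -580 − 120 × 5 + 1800 = 620.
PA = 620 / 1.24 = 500 ft.

500 ft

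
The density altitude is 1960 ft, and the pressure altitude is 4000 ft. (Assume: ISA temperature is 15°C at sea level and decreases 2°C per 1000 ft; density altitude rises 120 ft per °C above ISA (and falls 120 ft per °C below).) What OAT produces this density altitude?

Density altitude − pressure altitude = 1960 − 4000 = -2040 ft.
At 120 ft/°C that is an ISA deviation of -2040/120 = -17°C.
ISA temperature at 4000 ft = 15 − 2 × (4000/1000) = 7°C.
OAT = ISA + deviation = 7 + (-17) = -10°C.

-10°C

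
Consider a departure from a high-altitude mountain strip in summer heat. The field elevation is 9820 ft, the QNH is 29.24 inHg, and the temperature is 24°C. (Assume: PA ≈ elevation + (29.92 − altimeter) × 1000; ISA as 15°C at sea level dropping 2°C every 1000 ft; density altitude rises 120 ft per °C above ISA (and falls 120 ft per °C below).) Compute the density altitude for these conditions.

14100 ft

Pressure altitude = 9820 + (29.92 − 29.24) × 1000 = 9820 + (+680) = 10500 ft.
ISA temperature at 10500 ft = 15 − 2 × (10500/1000) = -6°C.
ISA deviation = 24 − (-6) = +30°C.
Density altitude = 10500 + 120 × (30) = 14100 ft.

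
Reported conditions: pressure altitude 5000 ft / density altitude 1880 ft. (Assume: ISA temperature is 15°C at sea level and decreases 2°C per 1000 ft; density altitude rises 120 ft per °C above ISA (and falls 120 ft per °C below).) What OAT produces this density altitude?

Density altitude − pressure altitude = 1880 − 5000 = -3120 ft.
At 120 ft/°C that is an ISA deviation of -3120/120 = -26°C.
ISA temperature at 5000 ft = 15 − 2 × (5000/1000) = 5°C.
OAT = ISA + deviation = 5 + (-26) = -21°C.

-21°C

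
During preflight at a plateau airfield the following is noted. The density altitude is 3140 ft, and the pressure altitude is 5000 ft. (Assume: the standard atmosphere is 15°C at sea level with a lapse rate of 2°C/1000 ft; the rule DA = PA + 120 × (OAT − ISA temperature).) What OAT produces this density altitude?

Density altitude − pressure altitude = 3140 − 5000 = -1860 ft.
At 120 ft/°C that is an ISA deviation of -1860/120 = -15.5°C.
ISA temperature at 5000 ft = 15 − 2 × (5000/1000) = 5°C.
OAT = ISA + deviation = 5 + (-15.5) = -10.5°C.

-10.5°C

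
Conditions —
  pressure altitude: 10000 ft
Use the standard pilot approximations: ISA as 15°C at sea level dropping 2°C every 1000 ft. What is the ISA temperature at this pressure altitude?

-5°C

ISA temperature = 15 − 2 × (10000/1000) = 15 − 20 = -5°C.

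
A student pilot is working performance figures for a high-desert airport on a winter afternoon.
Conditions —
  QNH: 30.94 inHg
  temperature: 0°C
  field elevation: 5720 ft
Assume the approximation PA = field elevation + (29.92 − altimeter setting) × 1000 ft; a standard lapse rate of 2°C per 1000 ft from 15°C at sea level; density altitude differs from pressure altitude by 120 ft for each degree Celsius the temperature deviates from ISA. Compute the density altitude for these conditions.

4028 ft

Pressure altitude = 5720 + (29.92 − 30.94) × 1000 = 5720 + (-1020) = 4700 ft.
ISA temperature at 4700 ft = 15 − 2 × (4700/1000) = 5.6°C.
ISA deviation = 0 − 5.6 = -5.6°C.
Density altitude = 4700 + 120 × (-5.6) = 4028 ft.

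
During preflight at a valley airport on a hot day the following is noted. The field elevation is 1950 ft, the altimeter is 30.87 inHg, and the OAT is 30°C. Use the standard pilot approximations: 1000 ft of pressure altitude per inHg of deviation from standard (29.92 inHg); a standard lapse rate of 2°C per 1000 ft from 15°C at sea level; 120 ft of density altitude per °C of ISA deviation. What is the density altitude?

Pressure altitude = 1950 + (29.92 − 30.87) × 1000 = 1950 + (-950) = 1000 ft.
ISA temperature at 1000 ft = 15 − 2 × (1000/1000) = 13°C.
ISA deviation = 30 − 13 = +17°C.
Density altitude = 1000 + 120 × (17) = 3040 ft.

3040 ft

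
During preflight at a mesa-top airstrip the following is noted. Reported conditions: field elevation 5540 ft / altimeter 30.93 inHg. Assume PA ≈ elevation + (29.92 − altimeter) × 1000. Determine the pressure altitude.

4530 ft

Pressure correction = (29.92 − 30.93) × 1000 = -1010 ft.
Pressure altitude = 5540 + (-1010) = 4530 ft.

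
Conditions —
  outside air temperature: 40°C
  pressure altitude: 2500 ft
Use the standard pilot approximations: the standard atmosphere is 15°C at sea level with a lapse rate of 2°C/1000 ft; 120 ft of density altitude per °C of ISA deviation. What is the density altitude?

ISA temperature at 2500 ft = 15 − 2 × (2500/1000) = 10°C.
ISA deviation = 40 − 10 = +30°C.
Density altitude = 2500 + 120 × (30) = 2500 + (+3600) = 6100 ft.

6100 ft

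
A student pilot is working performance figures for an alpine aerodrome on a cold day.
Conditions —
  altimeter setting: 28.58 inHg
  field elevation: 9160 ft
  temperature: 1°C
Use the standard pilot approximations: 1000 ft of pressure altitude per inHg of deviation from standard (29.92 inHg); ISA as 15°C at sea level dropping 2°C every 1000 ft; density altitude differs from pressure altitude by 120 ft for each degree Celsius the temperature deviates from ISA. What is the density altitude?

Pressure altitude = 9160 + (29.92 − 28.58) × 1000 = 9160 + (+1340) = 10500 ft.
ISA temperature at 10500 ft = 15 − 2 × (10500/1000) = -6°C.
ISA deviation = 1 − (-6) = +7°C.
Density altitude = 10500 + 120 × (7) = 11340 ft.

11340 ft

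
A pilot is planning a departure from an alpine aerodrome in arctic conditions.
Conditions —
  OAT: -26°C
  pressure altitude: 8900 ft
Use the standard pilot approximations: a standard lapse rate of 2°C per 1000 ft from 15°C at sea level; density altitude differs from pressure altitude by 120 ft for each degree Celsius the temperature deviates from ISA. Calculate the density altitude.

6116 ft

ISA temperature at 8900 ft = 15 − 2 × (8900/1000) = -2.8°C.
ISA deviation = -26 − (-2.8) = -23.2°C.
Density altitude = 8900 + 120 × (-23.2) = 8900 + (-2784) = 6116 ft.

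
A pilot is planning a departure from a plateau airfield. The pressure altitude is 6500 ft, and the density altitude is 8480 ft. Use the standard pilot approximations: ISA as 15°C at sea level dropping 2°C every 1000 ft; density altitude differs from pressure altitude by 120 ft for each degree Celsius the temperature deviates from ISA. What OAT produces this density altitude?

18.5°C

Density altitude − pressure altitude = 8480 − 6500 = +1980 ft.
At 120 ft/°C that is an ISA deviation of 1980/120 = +16.5°C.
ISA temperature at 6500 ft = 15 − 2 × (6500/1000) = 2°C.
OAT = ISA + deviation = 2 + (+16.5) = 18.5°C.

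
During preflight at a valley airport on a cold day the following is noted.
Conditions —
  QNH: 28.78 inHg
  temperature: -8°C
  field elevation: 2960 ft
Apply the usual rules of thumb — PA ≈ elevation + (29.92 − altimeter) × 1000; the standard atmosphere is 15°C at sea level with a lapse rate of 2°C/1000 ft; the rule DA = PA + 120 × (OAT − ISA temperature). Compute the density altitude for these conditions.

2324 ft

Pressure altitude = 2960 + (29.92 − 28.78) × 1000 = 2960 + (+1140) = 4100 ft.
ISA temperature at 4100 ft = 15 − 2 × (4100/1000) = 6.8°C.
ISA deviation = -8 − 6.8 = -14.8°C.
Density altitude = 4100 + 120 × (-14.8) = 2324 ft.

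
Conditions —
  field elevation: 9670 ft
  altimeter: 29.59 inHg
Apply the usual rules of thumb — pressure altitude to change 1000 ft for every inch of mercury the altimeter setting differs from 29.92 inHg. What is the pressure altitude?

10000 ft

Pressure correction = (29.92 − 29.59) × 1000 = +330 ft.
Pressure altitude = 9670 + (+330) = 10000 ft.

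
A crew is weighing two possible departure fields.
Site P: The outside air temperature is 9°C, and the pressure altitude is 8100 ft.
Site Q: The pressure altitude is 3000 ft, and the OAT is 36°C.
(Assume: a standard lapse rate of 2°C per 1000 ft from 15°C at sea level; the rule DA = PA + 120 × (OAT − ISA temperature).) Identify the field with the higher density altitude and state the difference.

Site P: ISA temp = -1.2°C, deviation +10.2°C, DA = 8100 + 120 × 10.2 = 9324 ft.
Site Q: ISA temp = 9°C, deviation +27°C, DA = 3000 + 120 × 27 = 6240 ft.
Site P is higher by 9324 − 6240 = 3084 ft.

Site P by 3084 ft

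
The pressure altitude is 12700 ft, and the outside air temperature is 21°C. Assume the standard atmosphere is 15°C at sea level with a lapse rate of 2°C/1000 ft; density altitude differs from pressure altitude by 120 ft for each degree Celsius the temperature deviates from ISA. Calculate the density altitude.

16468 ft

ISA temperature at 12700 ft = 15 − 2 × (12700/1000) = -10.4°C.
ISA deviation = 21 − (-10.4) = +31.4°C.
Density altitude = 12700 + 120 × (31.4) = 12700 + (+3768) = 16468 ft.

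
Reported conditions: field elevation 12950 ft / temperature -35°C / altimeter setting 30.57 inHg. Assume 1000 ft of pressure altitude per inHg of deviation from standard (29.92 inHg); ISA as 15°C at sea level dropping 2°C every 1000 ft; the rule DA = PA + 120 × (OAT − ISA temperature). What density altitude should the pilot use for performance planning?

9252 ft

Pressure altitude = 12950 + (29.92 − 30.57) × 1000 = 12950 + (-650) = 12300 ft.
ISA temperature at 12300 ft = 15 − 2 × (12300/1000) = -9.6°C.
ISA deviation = -35 − (-9.6) = -25.4°C.
Density altitude = 12300 + 120 × (-25.4) = 9252 ft.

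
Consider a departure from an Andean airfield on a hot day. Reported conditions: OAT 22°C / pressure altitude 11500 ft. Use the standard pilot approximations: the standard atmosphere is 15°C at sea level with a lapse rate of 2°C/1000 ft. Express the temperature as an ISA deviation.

ISA temperature at 11500 ft = 15 − 2 × (11500/1000) = -8°C.
Deviation = OAT − ISA = 22 − (-8) = +30°C.

ISA+30°C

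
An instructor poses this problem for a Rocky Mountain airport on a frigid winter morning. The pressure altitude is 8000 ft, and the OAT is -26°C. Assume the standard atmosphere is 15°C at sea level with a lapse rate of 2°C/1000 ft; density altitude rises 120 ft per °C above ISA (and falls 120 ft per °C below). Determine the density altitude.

ISA temperature at 8000 ft = 15 − 2 × (8000/1000) = -1°C.
ISA deviation = -26 − (-1) = -25°C.
Density altitude = 8000 + 120 × (-25) = 8000 + (-3000) = 5000 ft.

5000 ft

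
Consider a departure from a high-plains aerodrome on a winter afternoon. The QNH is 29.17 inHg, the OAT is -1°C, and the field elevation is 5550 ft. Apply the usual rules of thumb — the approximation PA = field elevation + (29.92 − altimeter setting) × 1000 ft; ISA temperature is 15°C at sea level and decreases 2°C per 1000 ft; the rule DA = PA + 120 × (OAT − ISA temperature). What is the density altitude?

Pressure altitude = 5550 + (29.92 − 29.17) × 1000 = 5550 + (+750) = 6300 ft.
ISA temperature at 6300 ft = 15 − 2 × (6300/1000) = 2.4°C.
ISA deviation = -1 − 2.4 = -3.4°C.
Density altitude = 6300 + 120 × (-3.4) = 5892 ft.

5892 ft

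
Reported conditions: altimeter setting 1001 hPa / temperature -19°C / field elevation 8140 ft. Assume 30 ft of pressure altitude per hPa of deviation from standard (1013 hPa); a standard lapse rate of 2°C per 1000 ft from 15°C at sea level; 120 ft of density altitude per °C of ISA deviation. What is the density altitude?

6460 ft

Pressure altitude = 8140 + (1013 − 1001) × 30 = 8140 + (+360) = 8500 ft.
ISA temperature at 8500 ft = 15 − 2 × (8500/1000) = -2°C.
ISA deviation = -19 − (-2) = -17°C.
Density altitude = 8500 + 120 × (-17) = 6460 ft.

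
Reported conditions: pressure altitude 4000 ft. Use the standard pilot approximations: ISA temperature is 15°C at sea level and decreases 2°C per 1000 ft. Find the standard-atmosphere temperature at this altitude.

ISA temperature = 15 − 2 × (4000/1000) = 15 − 8 = 7°C.

7°C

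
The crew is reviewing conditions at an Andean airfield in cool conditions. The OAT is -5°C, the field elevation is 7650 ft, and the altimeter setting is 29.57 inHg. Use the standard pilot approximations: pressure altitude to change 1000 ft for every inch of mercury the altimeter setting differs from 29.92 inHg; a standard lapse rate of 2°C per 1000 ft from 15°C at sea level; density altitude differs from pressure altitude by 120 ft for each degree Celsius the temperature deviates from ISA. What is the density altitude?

7520 ft

Pressure altitude = 7650 + (29.92 − 29.57) × 1000 = 7650 + (+350) = 8000 ft.
ISA temperature at 8000 ft = 15 − 2 × (8000/1000) = -1°C.
ISA deviation = -5 − (-1) = -4°C.
Density altitude = 8000 + 120 × (-4) = 7520 ft.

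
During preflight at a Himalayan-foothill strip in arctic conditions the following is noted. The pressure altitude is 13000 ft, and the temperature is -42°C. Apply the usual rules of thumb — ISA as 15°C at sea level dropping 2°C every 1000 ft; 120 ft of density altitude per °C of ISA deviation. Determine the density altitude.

ISA temperature at 13000 ft = 15 − 2 × (13000/1000) = -11°C.
ISA deviation = -42 − (-11) = -31°C.
Density altitude = 13000 + 120 × (-31) = 13000 + (-3720) = 9280 ft.

9280 ft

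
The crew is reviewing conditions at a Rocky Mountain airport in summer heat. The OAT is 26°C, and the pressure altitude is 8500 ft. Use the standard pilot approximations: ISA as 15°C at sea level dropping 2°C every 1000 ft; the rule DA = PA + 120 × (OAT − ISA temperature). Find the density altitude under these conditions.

ISA temperature at 8500 ft = 15 − 2 × (8500/1000) = -2°C.
ISA deviation = 26 − (-2) = +28°C.
Density altitude = 8500 + 120 × (28) = 8500 + (+3360) = 11860 ft.

11860 ft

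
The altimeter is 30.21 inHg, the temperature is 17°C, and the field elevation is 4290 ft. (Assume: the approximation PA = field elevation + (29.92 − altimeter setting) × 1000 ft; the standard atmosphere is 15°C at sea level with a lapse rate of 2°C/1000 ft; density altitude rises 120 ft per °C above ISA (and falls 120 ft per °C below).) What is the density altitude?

Pressure altitude = 4290 + (29.92 − 30.21) × 1000 = 4290 + (-290) = 4000 ft.
ISA temperature at 4000 ft = 15 − 2 × (4000/1000) = 7°C.
ISA deviation = 17 − 7 = +10°C.
Density altitude = 4000 + 120 × (10) = 5200 ft.

5200 ft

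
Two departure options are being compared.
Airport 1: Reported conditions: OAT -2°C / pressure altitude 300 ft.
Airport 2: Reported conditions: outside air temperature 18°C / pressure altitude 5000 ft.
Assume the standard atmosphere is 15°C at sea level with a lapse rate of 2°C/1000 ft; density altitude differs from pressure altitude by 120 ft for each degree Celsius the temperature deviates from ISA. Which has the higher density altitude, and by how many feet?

Airport 1: ISA temp = 14.4°C, deviation -16.4°C, DA = 300 + 120 × (-16.4) = -1668 ft.
Airport 2: ISA temp = 5°C, deviation +13°C, DA = 5000 + 120 × 13 = 6560 ft.
Airport 2 is higher by 6560 − (-1668) = 8228 ft.

Airport 2 by 8228 ft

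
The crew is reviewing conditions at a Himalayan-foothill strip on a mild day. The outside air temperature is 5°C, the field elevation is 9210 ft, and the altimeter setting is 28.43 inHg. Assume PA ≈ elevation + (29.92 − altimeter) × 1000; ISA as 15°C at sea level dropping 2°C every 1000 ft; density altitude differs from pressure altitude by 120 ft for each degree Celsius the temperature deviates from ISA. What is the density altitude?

12068 ft

Pressure altitude = 9210 + (29.92 − 28.43) × 1000 = 9210 + (+1490) = 10700 ft.
ISA temperature at 10700 ft = 15 − 2 × (10700/1000) = -6.4°C.
ISA deviation = 5 − (-6.4) = +11.4°C.
Density altitude = 10700 + 120 × (11.4) = 12068 ft.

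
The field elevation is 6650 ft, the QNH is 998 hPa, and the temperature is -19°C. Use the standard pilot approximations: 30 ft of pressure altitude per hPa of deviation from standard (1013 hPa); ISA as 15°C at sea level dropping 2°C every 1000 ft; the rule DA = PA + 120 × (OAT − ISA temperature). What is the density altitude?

4724 ft

Pressure altitude = 6650 + (1013 − 998) × 30 = 6650 + (+450) = 7100 ft.
ISA temperature at 7100 ft = 15 − 2 × (7100/1000) = 0.8°C.
ISA deviation = -19 − 0.8 = -19.8°C.
Density altitude = 7100 + 120 × (-19.8) = 4724 ft.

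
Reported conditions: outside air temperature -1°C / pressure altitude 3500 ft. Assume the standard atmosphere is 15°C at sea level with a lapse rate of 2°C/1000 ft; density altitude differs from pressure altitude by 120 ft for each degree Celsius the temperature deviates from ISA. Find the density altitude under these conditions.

ISA temperature at 3500 ft = 15 − 2 × (3500/1000) = 8°C.
ISA deviation = -1 − 8 = -9°C.
Density altitude = 3500 + 120 × (-9) = 3500 + (-1080) = 2420 ft.

2420 ft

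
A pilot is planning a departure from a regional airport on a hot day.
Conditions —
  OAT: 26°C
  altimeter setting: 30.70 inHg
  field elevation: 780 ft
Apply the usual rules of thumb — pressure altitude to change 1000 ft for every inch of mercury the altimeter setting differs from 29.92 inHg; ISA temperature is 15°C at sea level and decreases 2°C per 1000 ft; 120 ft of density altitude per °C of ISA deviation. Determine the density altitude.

1320 ft

Pressure altitude = 780 + (29.92 − 30.70) × 1000 = 780 + (-780) = 0 ft.
ISA temperature at 0 ft = 15 − 2 × (0/1000) = 15°C.
ISA deviation = 26 − 15 = +11°C.
Density altitude = 0 + 120 × (11) = 1320 ft.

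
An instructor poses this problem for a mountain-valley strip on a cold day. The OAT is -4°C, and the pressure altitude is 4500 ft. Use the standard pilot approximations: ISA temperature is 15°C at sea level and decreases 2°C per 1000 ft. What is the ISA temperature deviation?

ISA-10°C

ISA temperature at 4500 ft = 15 − 2 × (4500/1000) = 6°C.
Deviation = OAT − ISA = -4 − 6 = -10°C.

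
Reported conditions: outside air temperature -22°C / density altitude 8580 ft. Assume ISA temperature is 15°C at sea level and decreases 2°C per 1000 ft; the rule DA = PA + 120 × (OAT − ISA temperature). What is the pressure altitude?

DA = PA + 120 × (OAT − (15 − 2·PA/1000)) = PA + 120·OAT − 1800 + 0.24·PA = 1.24·PA + 120·OAT − 1800.
So 1.24·PA = 8580 − 120 × (-22) + 1800 = 13020.
PA = 13020 / 1.24 = 10500 ft.

10500 ft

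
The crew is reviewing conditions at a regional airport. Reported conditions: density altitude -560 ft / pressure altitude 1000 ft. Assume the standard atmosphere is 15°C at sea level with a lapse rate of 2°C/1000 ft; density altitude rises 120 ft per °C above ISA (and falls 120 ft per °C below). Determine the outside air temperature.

0°C

Density altitude − pressure altitude = -560 − 1000 = -1560 ft.
At 120 ft/°C that is an ISA deviation of -1560/120 = -13°C.
ISA temperature at 1000 ft = 15 − 2 × (1000/1000) = 13°C.
OAT = ISA + deviation = 13 + (-13) = 0°C.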